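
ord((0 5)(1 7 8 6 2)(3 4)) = 10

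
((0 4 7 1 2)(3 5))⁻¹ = (0 2 1 7 4)(3 5)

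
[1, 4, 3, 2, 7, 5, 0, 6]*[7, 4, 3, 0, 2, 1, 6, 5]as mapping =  [0→4, 1→2, 2→0, 3→3, 4→5, 5→1, 6→7, 7→6]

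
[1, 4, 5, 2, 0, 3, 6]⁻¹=[4, 0, 3, 5, 1, 2, 6]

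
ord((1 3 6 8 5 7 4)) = 7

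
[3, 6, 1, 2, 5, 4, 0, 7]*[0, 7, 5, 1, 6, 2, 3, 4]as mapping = [0→1, 1→3, 2→7, 3→5, 4→2, 5→6, 6→0, 7→4]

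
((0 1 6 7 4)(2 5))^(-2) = (0 7 1 4 6)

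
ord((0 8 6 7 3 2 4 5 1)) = 9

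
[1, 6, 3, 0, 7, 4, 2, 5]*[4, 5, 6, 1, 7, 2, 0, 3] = [5, 0, 1, 4, 3, 7, 6, 2]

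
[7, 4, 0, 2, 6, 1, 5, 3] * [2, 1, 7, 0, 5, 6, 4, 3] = [3, 5, 2, 7, 4, 1, 6, 0]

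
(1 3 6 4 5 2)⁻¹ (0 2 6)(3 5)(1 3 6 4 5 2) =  (0 1 4)(2 6)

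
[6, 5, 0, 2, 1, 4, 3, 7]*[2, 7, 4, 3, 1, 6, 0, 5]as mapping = [0→0, 1→6, 2→2, 3→4, 4→7, 5→1, 6→3, 7→5]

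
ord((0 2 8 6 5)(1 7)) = 10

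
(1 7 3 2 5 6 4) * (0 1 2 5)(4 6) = (0 1 7 3 5 4 2)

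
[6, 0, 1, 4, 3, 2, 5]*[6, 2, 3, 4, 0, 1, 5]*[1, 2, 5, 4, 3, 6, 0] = [6, 0, 5, 1, 3, 4, 2]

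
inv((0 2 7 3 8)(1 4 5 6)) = (0 8 3 7 2)(1 6 5 4)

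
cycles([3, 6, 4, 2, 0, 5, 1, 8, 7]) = (0 3 2 4)(1 6)(7 8)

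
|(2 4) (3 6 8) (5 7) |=6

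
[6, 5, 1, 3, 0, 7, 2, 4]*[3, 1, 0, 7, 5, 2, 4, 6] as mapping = [0→4, 1→2, 2→1, 3→7, 4→3, 5→6, 6→0, 7→5] 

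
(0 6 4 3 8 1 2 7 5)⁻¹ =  (0 5 7 2 1 8 3 4 6)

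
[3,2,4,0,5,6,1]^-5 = [3,1,2,0,4,5,6]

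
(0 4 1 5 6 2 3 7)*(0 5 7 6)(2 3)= (0 4 1 7 5)(3 6)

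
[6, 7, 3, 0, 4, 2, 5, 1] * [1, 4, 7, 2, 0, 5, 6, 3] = [6, 3, 2, 1, 0, 7, 5, 4]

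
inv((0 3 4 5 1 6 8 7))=(0 7 8 6 1 5 4 3)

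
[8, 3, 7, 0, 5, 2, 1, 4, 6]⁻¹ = [3, 6, 5, 1, 7, 4, 8, 2, 0]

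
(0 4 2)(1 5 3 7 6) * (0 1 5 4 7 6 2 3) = (0 7 2 1 4 3 6 5)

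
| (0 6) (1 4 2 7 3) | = 10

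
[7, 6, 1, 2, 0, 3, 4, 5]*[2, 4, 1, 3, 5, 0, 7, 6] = [6, 7, 4, 1, 2, 3, 5, 0]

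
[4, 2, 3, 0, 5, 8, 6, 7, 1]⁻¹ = [3, 8, 1, 2, 0, 4, 6, 7, 5]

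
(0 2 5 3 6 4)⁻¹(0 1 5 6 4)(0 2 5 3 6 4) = (0 2 1 3 4)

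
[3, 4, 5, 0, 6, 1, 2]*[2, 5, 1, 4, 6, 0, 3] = [4, 6, 0, 2, 3, 5, 1]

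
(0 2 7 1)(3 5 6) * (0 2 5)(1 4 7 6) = (0 5 1 2 6 3)(4 7)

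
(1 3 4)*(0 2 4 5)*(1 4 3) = (0 2 3 5) 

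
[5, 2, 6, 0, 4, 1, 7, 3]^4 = [6, 3, 0, 2, 4, 7, 5, 1]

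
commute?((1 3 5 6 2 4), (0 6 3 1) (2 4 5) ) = no:(1 3 5 6 2 4)*(0 6 3 1) (2 4 5) = (0 6 4) (2 5 3), (0 6 3 1) (2 4 5)*(1 3 5 6 2 4) = (0 2 1) (4 6 5) 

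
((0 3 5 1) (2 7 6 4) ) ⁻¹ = (0 1 5 3) (2 4 6 7) 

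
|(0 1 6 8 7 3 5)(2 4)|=14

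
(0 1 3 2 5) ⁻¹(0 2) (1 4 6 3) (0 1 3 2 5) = (1 5) (2 3 4 6) 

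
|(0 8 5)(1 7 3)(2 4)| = 6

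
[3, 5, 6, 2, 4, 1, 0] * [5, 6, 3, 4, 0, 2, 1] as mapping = [0→4, 1→2, 2→1, 3→3, 4→0, 5→6, 6→5] 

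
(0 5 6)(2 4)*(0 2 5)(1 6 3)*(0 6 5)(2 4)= (0 6 4)(1 5 3)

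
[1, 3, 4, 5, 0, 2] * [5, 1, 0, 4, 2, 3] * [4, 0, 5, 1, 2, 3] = [0, 2, 5, 1, 3, 4]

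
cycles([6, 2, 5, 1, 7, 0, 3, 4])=(0 6 3 1 2 5) (4 7) 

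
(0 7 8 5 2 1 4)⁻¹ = (0 4 1 2 5 8 7)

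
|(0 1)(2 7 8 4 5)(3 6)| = 10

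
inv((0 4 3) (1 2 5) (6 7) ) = (0 3 4) (1 5 2) (6 7) 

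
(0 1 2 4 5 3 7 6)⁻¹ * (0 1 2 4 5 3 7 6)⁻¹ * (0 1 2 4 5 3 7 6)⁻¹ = (0 3 2 6 5 1 7 4)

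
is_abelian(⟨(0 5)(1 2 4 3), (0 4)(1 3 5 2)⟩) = no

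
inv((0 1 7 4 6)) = (0 6 4 7 1)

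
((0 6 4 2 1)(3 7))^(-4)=(0 6 4 2 1)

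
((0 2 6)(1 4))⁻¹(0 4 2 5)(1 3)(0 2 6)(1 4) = (1 6 5 2)(3 4)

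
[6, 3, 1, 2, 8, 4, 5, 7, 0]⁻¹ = [8, 2, 3, 1, 5, 6, 0, 7, 4]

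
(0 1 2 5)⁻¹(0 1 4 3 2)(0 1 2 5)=(1 2 4 3 5)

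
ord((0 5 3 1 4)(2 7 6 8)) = 20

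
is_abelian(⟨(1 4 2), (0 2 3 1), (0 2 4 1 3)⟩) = no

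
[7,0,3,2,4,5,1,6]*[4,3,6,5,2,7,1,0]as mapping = [0→0,1→4,2→5,3→6,4→2,5→7,6→3,7→1]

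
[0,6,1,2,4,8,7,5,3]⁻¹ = [0,2,3,8,4,7,1,6,5]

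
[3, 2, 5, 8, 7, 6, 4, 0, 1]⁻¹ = [7, 8, 1, 0, 6, 2, 5, 4, 3]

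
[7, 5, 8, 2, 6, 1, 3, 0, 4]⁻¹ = [7, 5, 3, 6, 8, 1, 4, 0, 2]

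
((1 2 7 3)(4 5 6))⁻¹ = (1 3 7 2)(4 6 5)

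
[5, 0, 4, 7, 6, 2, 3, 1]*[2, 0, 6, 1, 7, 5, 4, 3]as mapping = [0→5, 1→2, 2→7, 3→3, 4→4, 5→6, 6→1, 7→0]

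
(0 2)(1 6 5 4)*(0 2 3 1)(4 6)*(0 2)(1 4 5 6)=(0 3 4 2)(1 5)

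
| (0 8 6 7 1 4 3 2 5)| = 9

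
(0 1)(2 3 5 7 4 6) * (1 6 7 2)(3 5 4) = (0 6 1)(2 5)(3 4 7)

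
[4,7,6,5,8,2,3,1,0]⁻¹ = [8,7,5,6,0,3,2,1,4]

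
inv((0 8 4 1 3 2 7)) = (0 7 2 3 1 4 8)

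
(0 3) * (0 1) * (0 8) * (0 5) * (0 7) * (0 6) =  (0 3 1 8 5 7 6)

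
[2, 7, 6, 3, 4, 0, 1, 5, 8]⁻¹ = [5, 6, 0, 3, 4, 7, 2, 1, 8]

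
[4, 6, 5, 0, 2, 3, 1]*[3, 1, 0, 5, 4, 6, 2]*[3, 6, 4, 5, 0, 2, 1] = [0, 4, 1, 5, 3, 2, 6]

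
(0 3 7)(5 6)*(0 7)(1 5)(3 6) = (0 6 1 5 3)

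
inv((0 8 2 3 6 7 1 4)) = (0 4 1 7 6 3 2 8)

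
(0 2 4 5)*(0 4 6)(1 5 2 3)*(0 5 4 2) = (0 3 1 4)(2 6 5)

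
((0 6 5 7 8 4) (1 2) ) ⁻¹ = (0 4 8 7 5 6) (1 2) 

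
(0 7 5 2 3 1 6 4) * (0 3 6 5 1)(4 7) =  (0 4 3)(1 5 2 6 7)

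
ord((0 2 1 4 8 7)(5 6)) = 6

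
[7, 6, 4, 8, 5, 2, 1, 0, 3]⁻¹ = [7, 6, 5, 8, 2, 4, 1, 0, 3]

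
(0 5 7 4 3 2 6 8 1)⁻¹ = (0 1 8 6 2 3 4 7 5)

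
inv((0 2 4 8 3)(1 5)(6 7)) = (0 3 8 4 2)(1 5)(6 7)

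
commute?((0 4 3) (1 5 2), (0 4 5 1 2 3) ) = no:(0 4 3) (1 5 2) * (0 4 5 1 2 3) = (0 5 3 4), (0 4 5 1 2 3) * (0 4 3) (1 5 2) = (0 3 4 2) 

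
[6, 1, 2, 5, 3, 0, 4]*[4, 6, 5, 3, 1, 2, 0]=[0, 6, 5, 2, 3, 4, 1]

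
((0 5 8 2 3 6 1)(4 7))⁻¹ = (0 1 6 3 2 8 5)(4 7)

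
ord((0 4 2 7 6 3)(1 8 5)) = 6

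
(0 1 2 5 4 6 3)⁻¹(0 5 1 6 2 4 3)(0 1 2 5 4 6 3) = (0 1 4 2 3 5 6)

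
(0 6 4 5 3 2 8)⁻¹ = (0 8 2 3 5 4 6)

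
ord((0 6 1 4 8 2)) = 6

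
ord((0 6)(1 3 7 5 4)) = 10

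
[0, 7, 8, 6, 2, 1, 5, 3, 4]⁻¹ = [0, 5, 4, 7, 8, 6, 3, 1, 2]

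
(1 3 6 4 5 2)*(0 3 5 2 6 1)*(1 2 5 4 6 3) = (0 1 4 5 3 2)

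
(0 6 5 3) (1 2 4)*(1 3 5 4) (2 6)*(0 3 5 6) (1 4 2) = (0 1) (2 4 5 6) 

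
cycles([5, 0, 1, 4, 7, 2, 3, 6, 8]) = (0 5 2 1)(3 4 7 6)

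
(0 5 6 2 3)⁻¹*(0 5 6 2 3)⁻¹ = (0 2 5 3 6)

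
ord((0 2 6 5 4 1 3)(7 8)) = 14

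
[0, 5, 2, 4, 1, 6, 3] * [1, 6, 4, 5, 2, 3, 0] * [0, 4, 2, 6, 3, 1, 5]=[4, 6, 3, 2, 5, 0, 1]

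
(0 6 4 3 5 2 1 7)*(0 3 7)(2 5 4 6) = (0 2 1)(3 4 7)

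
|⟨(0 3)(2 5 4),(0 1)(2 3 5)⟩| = 720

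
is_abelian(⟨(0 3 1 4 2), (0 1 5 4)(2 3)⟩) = no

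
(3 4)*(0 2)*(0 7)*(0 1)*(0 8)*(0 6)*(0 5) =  (0 2 7 1 8 6 5) (3 4) 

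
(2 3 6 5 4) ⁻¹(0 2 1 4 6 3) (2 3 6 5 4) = (0 3 1 2 5 6) 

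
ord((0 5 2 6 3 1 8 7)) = 8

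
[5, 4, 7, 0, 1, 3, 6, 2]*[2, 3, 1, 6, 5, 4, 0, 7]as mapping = [0→4, 1→5, 2→7, 3→2, 4→3, 5→6, 6→0, 7→1]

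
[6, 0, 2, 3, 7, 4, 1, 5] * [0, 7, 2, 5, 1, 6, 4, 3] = [4, 0, 2, 5, 3, 1, 7, 6]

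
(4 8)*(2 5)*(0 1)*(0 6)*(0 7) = (0 1 6 7)(2 5)(4 8)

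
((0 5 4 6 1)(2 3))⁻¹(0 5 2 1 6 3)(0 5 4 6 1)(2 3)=(0 1 2 5 4 3)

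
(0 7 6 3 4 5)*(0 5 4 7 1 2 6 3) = (0 1 2 6)(3 7)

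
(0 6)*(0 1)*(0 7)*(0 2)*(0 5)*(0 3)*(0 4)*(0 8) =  (0 6 1 7 2 5 3 4 8)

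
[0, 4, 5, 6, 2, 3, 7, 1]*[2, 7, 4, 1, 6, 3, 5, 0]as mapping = [0→2, 1→6, 2→3, 3→5, 4→4, 5→1, 6→0, 7→7]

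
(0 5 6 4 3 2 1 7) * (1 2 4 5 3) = (0 3 4 1 7)(5 6)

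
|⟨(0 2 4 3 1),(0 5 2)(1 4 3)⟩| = 60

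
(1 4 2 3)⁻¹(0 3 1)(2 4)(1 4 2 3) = (0 1 4)(2 3)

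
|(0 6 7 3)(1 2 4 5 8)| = 20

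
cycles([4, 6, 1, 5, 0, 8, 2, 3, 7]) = (0 4)(1 6 2)(3 5 8 7)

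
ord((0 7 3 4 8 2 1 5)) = 8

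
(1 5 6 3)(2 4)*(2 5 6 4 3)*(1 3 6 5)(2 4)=(1 5 2 6 4)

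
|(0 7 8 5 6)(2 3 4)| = 15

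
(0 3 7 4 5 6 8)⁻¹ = (0 8 6 5 4 7 3)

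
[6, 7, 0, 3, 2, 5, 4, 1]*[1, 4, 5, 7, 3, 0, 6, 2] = [6, 2, 1, 7, 5, 0, 3, 4]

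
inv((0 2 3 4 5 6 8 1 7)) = (0 7 1 8 6 5 4 3 2)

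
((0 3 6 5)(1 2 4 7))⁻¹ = (0 5 6 3)(1 7 4 2)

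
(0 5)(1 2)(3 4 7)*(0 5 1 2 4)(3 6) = (0 1 4 7 6 3)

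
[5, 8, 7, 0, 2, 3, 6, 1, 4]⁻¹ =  [3, 7, 4, 5, 8, 0, 6, 2, 1]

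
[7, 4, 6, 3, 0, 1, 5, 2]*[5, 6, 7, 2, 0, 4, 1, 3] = [3, 0, 1, 2, 5, 6, 4, 7]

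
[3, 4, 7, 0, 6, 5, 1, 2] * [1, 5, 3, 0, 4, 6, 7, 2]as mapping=[0→0, 1→4, 2→2, 3→1, 4→7, 5→6, 6→5, 7→3]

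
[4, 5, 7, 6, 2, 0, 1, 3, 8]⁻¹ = [5, 6, 4, 7, 0, 1, 3, 2, 8]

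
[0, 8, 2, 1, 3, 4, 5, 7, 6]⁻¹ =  [0, 3, 2, 4, 5, 6, 8, 7, 1]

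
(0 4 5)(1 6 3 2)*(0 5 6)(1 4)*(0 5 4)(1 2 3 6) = (0 2)(1 5 4)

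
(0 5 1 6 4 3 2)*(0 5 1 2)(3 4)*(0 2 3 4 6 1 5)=(0 5 3 2)(4 6)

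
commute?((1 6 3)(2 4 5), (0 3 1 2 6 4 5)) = no:(1 6 3)(2 4 5) * (0 3 1 2 6 4 5) = (0 3 2 5 6 1 4), (0 3 1 2 6 4 5) * (1 6 3)(2 4 5) = (0 1 4 2 3 6 5)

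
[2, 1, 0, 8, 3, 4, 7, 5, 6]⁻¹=[2, 1, 0, 4, 5, 7, 8, 6, 3]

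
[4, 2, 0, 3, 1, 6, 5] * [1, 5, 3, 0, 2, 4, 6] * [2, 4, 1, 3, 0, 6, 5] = [1, 3, 4, 2, 6, 5, 0]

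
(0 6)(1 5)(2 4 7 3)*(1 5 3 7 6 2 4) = (0 2 1 3 4 6)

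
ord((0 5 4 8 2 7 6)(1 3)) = 14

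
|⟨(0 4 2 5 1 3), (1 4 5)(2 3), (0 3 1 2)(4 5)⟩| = 720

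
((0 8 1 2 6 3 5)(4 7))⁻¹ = (0 5 3 6 2 1 8)(4 7)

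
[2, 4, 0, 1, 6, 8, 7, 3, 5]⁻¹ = [2, 3, 0, 7, 1, 8, 4, 6, 5]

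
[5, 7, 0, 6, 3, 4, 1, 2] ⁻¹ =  [2, 6, 7, 4, 5, 0, 3, 1] 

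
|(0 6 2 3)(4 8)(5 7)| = 4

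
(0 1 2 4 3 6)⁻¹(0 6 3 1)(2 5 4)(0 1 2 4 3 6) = (0 6 2 1)(3 4 5)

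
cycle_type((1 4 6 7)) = 4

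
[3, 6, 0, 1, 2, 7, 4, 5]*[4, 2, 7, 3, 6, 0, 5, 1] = [3, 5, 4, 2, 7, 1, 6, 0]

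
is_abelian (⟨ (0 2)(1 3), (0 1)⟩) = no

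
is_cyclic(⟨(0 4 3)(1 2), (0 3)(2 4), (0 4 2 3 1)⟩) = no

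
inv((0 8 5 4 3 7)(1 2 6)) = (0 7 3 4 5 8)(1 6 2)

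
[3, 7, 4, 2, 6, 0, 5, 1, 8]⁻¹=[5, 7, 3, 0, 2, 6, 4, 1, 8]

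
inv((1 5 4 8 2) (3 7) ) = (1 2 8 4 5) (3 7) 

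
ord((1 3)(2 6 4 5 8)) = 10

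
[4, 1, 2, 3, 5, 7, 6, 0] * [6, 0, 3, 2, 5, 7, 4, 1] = [5, 0, 3, 2, 7, 1, 4, 6]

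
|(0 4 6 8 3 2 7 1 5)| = 9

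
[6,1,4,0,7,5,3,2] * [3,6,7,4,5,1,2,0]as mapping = [0→2,1→6,2→5,3→3,4→0,5→1,6→4,7→7]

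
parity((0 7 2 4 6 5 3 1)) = odd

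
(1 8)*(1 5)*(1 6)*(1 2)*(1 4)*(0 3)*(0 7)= (0 3 7)(1 8 5 6 2 4)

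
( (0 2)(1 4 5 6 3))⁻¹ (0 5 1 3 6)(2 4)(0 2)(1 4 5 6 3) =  (0 5)(1 3 2 6 4)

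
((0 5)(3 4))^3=(0 5)(3 4)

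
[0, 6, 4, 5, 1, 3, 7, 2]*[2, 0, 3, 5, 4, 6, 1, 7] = [2, 1, 4, 6, 0, 5, 7, 3]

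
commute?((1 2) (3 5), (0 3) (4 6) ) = no:(1 2) (3 5)*(0 3) (4 6) = (0 3 5) (1 2) (4 6), (0 3) (4 6)*(1 2) (3 5) = (0 5 3) (1 2) (4 6) 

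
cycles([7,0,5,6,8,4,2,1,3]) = (0 7 1)(2 5 4 8 3 6)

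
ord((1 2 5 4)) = 4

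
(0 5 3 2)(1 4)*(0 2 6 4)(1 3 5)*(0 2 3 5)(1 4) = (0 4 5)(1 2 3 6)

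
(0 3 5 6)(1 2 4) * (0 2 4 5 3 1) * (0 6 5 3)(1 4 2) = (0 4 6 1 2 3)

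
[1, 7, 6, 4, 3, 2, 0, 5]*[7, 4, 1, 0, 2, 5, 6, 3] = [4, 3, 6, 2, 0, 1, 7, 5]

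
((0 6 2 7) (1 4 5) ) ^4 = (1 4 5) 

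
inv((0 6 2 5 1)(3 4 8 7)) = (0 1 5 2 6)(3 7 8 4)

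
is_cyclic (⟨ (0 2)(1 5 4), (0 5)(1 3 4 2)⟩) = no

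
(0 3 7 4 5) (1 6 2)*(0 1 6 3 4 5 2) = (0 4 2 6) (1 3 7 5) 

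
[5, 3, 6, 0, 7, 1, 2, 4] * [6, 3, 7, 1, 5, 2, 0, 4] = [2, 1, 0, 6, 4, 3, 7, 5]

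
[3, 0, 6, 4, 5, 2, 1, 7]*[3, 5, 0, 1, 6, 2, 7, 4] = [1, 3, 7, 6, 2, 0, 5, 4]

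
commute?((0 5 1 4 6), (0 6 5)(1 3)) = no:(0 5 1 4 6)*(0 6 5)(1 3) = (1 4 5 3), (0 6 5)(1 3)*(0 5 1 4 6) = (1 3 4 6)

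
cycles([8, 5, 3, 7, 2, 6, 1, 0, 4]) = (0 8 4 2 3 7)(1 5 6)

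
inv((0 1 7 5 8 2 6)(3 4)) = (0 6 2 8 5 7 1)(3 4)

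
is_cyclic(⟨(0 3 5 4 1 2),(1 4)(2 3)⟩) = no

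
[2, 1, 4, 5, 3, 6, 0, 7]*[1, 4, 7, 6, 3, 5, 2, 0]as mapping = [0→7, 1→4, 2→3, 3→5, 4→6, 5→2, 6→1, 7→0]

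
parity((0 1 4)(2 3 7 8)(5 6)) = even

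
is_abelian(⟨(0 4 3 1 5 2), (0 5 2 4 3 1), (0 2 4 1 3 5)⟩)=no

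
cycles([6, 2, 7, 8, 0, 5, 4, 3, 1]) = (0 6 4)(1 2 7 3 8)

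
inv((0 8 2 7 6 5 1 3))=(0 3 1 5 6 7 2 8)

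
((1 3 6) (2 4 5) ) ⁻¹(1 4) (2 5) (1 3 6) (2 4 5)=(2 4) (3 5) 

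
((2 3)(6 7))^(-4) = ()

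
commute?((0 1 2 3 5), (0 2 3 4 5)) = no:(0 1 2 3 5)*(0 2 3 4 5) = (0 1 3)(2 4 5), (0 2 3 4 5)*(0 1 2 3 5) = (0 3 4)(1 2 5)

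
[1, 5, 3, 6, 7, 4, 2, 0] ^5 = [0, 1, 6, 2, 4, 5, 3, 7] 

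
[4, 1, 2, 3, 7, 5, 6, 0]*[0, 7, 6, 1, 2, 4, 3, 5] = [2, 7, 6, 1, 5, 4, 3, 0]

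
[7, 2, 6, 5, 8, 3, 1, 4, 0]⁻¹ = [8, 6, 1, 5, 7, 3, 2, 0, 4]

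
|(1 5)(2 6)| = 2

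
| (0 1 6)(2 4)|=6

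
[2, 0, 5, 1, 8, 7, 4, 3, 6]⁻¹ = [1, 3, 0, 7, 6, 2, 8, 5, 4]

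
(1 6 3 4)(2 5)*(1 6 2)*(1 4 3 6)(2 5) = (1 5 4)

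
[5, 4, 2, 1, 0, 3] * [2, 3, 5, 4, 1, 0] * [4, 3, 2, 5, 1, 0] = [4, 3, 0, 5, 2, 1]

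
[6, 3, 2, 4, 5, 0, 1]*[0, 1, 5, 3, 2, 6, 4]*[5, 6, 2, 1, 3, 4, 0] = [3, 1, 4, 2, 0, 5, 6]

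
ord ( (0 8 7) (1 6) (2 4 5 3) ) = 12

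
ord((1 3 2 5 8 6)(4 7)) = 6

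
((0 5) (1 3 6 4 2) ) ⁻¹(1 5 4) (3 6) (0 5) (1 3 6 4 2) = (0 2 3) (4 6) 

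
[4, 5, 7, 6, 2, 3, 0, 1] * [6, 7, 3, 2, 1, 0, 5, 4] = [1, 0, 4, 5, 3, 2, 6, 7]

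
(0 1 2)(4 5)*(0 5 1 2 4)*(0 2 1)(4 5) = (0 1 5 2 4)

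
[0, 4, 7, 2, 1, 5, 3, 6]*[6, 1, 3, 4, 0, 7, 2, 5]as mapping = [0→6, 1→0, 2→5, 3→3, 4→1, 5→7, 6→4, 7→2]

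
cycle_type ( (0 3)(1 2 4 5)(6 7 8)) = 2.3.4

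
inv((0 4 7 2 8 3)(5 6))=(0 3 8 2 7 4)(5 6)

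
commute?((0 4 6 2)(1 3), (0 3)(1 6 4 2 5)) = no:(0 4 6 2)(1 3)*(0 3)(1 6 4 2 5) = (0 2 3 6 5 1), (0 3)(1 6 4 2 5)*(0 4 6 2)(1 3) = (0 1 2 5 3 4)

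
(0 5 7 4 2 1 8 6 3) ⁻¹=(0 3 6 8 1 2 4 7 5) 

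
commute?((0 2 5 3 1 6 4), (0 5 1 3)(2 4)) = no:(0 2 5 3 1 6 4)*(0 5 1 3)(2 4) = (0 4 5)(1 6 2), (0 5 1 3)(2 4)*(0 2 5 3 1 6 4) = (0 3 2)(4 5 6)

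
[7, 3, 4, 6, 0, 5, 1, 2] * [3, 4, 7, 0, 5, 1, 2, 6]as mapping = [0→6, 1→0, 2→5, 3→2, 4→3, 5→1, 6→4, 7→7]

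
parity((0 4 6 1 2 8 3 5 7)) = even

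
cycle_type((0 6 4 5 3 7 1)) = 7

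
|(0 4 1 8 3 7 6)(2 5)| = 14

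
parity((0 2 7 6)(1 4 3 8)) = even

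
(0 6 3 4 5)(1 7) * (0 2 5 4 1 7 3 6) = (1 3)(2 5)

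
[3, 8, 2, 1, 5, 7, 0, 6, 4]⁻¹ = [6, 3, 2, 0, 8, 4, 7, 5, 1]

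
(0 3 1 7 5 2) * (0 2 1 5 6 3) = (1 7 6 3 5)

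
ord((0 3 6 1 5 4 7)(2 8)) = 14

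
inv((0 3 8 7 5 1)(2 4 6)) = (0 1 5 7 8 3)(2 6 4)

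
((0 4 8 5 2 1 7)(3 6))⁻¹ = (0 7 1 2 5 8 4)(3 6)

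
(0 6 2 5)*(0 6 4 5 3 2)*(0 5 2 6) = (0 4 2 3 6 5)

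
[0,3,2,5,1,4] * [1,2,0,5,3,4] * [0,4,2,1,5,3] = [4,3,0,5,2,1]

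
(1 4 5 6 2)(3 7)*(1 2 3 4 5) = (1 5 6 3 7 4)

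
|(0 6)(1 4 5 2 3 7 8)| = 14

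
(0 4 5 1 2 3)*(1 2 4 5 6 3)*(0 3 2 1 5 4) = (0 4 6 2 5 1)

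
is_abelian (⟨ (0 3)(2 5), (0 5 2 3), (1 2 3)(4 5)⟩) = no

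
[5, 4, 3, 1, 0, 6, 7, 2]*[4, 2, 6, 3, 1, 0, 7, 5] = [0, 1, 3, 2, 4, 7, 5, 6]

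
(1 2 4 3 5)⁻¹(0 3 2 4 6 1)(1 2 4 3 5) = (0 5 4 3 6 2)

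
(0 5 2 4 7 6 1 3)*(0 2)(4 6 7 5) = (0 4 5)(1 3 2 6)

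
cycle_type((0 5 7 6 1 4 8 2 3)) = 9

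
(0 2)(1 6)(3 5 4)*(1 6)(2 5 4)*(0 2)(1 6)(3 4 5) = (0 3 5)(1 6)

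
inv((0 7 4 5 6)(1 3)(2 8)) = (0 6 5 4 7)(1 3)(2 8)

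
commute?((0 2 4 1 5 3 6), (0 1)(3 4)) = no:(0 2 4 1 5 3 6) * (0 1)(3 4) = (0 2 3 6 1 5 4), (0 1)(3 4) * (0 2 4 1 5 3 6) = (0 5 3 1 2 4 6)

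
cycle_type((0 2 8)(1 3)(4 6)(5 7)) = 2^3.3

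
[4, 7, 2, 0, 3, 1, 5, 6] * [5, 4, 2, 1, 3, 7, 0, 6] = [3, 6, 2, 5, 1, 4, 7, 0]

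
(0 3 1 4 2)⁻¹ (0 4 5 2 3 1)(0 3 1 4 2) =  (0 1 4 3 2 5)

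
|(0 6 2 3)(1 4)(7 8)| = 4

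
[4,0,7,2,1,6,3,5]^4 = [4,0,3,6,1,7,5,2]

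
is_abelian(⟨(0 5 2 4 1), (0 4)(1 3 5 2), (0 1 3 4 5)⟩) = no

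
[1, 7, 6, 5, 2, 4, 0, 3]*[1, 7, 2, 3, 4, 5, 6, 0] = [7, 0, 6, 5, 2, 4, 1, 3]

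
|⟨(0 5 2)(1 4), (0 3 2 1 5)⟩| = 720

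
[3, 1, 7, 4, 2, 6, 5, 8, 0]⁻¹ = [8, 1, 4, 0, 3, 6, 5, 2, 7]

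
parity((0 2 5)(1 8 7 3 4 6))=odd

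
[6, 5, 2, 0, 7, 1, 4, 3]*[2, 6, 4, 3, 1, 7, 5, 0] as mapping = [0→5, 1→7, 2→4, 3→2, 4→0, 5→6, 6→1, 7→3] 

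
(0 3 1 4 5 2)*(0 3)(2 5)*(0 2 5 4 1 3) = (0 2)(4 5)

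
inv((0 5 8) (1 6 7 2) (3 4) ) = (0 8 5) (1 2 7 6) (3 4) 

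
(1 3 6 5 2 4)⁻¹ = (1 4 2 5 6 3)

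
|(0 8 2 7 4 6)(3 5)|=6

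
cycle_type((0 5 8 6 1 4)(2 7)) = 2.6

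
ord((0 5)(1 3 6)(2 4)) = 6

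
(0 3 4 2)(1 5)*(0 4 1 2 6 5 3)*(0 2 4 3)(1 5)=(0 2 3 5 4 6 1)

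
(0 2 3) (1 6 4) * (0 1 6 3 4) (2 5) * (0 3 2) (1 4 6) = (0 5) (1 2 6 3 4) 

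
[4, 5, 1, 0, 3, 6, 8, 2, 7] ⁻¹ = [3, 2, 7, 4, 0, 1, 5, 8, 6] 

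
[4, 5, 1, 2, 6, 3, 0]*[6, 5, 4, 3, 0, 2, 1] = [0, 2, 5, 4, 1, 3, 6]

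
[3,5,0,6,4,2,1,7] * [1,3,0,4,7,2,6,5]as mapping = [0→4,1→2,2→1,3→6,4→7,5→0,6→3,7→5]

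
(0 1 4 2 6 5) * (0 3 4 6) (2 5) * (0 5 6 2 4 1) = (1 2 5 3) (4 6) 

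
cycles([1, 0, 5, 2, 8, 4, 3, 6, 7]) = (0 1)(2 5 4 8 7 6 3)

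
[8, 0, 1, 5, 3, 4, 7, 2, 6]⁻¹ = [1, 2, 7, 4, 5, 3, 8, 6, 0]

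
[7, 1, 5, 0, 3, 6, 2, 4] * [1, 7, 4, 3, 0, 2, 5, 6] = [6, 7, 2, 1, 3, 5, 4, 0]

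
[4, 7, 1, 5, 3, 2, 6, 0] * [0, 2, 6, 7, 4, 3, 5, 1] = [4, 1, 2, 3, 7, 6, 5, 0]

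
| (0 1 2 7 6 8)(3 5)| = 6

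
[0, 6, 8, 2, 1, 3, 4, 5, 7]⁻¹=[0, 4, 3, 5, 6, 7, 1, 8, 2]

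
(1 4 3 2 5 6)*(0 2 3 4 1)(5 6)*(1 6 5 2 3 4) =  (0 3 4 1 6)(2 5)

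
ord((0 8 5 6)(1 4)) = 4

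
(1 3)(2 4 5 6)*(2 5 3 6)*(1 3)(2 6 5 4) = (1 5 6 4)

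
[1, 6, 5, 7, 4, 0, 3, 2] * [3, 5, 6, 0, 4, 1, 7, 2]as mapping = [0→5, 1→7, 2→1, 3→2, 4→4, 5→3, 6→0, 7→6]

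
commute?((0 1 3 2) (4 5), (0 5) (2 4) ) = no:(0 1 3 2) (4 5)*(0 5) (2 4) = (0 1 3 4) (2 5), (0 5) (2 4)*(0 1 3 2) (4 5) = (0 4) (1 3 2 5) 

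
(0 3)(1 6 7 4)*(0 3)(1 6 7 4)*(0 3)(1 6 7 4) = (0 3)(1 4 7 6)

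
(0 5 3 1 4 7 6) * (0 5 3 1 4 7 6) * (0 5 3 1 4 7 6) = (0 1 6 3 7 5 4)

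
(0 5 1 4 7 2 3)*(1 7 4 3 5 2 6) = (0 2 5 7 6 1 3)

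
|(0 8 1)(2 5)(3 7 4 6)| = 12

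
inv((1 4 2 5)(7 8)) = (1 5 2 4)(7 8)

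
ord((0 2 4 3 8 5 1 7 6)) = 9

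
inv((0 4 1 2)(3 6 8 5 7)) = (0 2 1 4)(3 7 5 8 6)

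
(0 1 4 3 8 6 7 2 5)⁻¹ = (0 5 2 7 6 8 3 4 1)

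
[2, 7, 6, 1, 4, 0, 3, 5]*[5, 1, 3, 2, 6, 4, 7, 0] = [3, 0, 7, 1, 6, 5, 2, 4]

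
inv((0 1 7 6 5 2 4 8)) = (0 8 4 2 5 6 7 1)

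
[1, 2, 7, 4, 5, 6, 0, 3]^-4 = [3, 4, 5, 0, 1, 2, 7, 6]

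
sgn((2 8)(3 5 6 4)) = 1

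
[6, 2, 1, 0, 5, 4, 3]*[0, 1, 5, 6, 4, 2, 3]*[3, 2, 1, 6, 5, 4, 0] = [6, 4, 2, 3, 1, 5, 0]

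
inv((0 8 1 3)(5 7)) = (0 3 1 8)(5 7)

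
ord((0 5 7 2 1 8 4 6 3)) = 9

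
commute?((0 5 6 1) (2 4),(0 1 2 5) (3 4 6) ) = no:(0 5 6 1) (2 4)*(0 1 2 5) (3 4 6) = (2 6) (3 4 5),(0 1 2 5) (3 4 6)*(0 5 6 1) (2 4) = (1 4) (2 6 3) 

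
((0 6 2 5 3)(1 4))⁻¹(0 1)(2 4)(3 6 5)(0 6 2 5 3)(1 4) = (0 2 3)(1 5)(4 6)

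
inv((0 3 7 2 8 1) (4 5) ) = (0 1 8 2 7 3) (4 5) 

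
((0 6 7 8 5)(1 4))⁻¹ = (0 5 8 7 6)(1 4)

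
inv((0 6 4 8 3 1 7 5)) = (0 5 7 1 3 8 4 6)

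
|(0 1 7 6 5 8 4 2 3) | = 9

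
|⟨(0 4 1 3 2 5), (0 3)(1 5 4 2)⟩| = 720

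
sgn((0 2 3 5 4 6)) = -1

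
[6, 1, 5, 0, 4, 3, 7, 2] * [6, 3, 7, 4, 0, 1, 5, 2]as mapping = [0→5, 1→3, 2→1, 3→6, 4→0, 5→4, 6→2, 7→7]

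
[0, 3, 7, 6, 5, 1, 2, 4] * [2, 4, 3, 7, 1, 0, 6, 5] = [2, 7, 5, 6, 0, 4, 3, 1]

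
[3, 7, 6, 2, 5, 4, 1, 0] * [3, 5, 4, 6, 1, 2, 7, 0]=[6, 0, 7, 4, 2, 1, 5, 3]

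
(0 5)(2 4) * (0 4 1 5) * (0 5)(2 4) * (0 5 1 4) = (0 1 5 2 4)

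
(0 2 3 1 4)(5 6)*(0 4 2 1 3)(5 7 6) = (0 1 2)(6 7)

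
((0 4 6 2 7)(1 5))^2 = (0 6 7 4 2)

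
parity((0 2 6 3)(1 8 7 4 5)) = odd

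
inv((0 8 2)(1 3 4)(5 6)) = (0 2 8)(1 4 3)(5 6)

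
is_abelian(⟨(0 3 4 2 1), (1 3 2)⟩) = no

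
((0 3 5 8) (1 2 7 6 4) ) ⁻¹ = (0 8 5 3) (1 4 6 7 2) 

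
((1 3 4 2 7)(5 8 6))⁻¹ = (1 7 2 4 3)(5 6 8)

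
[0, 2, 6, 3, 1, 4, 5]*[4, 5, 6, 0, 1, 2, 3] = [4, 6, 3, 0, 5, 1, 2]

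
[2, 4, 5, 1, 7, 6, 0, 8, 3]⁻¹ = [6, 3, 0, 8, 1, 2, 5, 4, 7]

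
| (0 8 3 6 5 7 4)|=7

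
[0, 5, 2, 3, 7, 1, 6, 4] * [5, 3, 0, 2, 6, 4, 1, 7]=[5, 4, 0, 2, 7, 3, 1, 6]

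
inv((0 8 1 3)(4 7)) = (0 3 1 8)(4 7)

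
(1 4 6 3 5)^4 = (1 5 3 6 4)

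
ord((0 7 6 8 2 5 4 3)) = 8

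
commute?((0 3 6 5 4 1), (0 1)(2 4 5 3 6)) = no:(0 3 6 5 4 1)*(0 1)(2 4 5 3 6) = (0 6 3 2 4), (0 1)(2 4 5 3 6)*(0 3 6 5 4 1) = (1 3 5 6 2)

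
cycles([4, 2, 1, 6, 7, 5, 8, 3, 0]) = (0 4 7 3 6 8)(1 2)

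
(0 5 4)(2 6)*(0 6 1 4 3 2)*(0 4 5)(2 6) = (1 5 3 6 4 2)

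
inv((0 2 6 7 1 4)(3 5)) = (0 4 1 7 6 2)(3 5)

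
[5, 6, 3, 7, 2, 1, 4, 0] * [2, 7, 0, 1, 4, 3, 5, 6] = [3, 5, 1, 6, 0, 7, 4, 2]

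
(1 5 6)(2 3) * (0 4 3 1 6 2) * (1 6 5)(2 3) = (0 4 2 6 5 3)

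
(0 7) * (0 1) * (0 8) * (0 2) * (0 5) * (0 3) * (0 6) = (0 7 1 8 2 5 3 6) 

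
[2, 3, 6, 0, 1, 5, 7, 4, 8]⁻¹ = [3, 4, 0, 1, 7, 5, 2, 6, 8]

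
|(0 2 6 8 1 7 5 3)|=8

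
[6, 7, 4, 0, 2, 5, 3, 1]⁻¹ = [3, 7, 4, 6, 2, 5, 0, 1]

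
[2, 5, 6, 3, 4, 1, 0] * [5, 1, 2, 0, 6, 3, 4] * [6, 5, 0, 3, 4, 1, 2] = [0, 3, 4, 6, 2, 5, 1]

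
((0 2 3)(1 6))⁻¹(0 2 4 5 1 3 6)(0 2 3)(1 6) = (0 1 2 3 4 5 6)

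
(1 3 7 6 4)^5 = ()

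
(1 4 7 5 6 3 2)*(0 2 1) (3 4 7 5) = (0 2) (1 7 3) (4 5 6) 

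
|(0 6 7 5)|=4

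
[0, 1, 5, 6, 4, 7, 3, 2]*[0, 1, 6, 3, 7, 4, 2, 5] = [0, 1, 4, 2, 7, 5, 3, 6]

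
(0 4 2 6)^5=(0 4 2 6)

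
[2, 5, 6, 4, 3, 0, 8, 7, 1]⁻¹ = [5, 8, 0, 4, 3, 1, 2, 7, 6]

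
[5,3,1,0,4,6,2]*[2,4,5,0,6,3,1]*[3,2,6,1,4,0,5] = [1,3,4,6,5,2,0]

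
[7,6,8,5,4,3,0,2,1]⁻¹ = [6,8,7,5,4,3,1,0,2]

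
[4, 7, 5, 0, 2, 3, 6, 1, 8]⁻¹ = [3, 7, 4, 5, 0, 2, 6, 1, 8]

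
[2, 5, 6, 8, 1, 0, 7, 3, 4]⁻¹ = [5, 4, 0, 7, 8, 1, 2, 6, 3]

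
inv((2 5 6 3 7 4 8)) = (2 8 4 7 3 6 5)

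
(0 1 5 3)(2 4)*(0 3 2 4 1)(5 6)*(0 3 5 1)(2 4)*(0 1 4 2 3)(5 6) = (1 5 2)(3 6 4)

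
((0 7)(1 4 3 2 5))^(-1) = (0 7)(1 5 2 3 4)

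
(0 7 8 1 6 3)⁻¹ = (0 3 6 1 8 7)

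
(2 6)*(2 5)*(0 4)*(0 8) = (0 4 8)(2 6 5)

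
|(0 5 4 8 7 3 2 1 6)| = 9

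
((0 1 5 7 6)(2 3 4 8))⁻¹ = (0 6 7 5 1)(2 8 4 3)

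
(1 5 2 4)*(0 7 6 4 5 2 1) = (0 7 6 4)(1 2 5)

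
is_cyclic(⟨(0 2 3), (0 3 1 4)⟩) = no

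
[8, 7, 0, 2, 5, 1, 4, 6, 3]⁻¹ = [2, 5, 3, 8, 6, 4, 7, 1, 0]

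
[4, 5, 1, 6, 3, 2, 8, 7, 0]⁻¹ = [8, 2, 5, 4, 0, 1, 3, 7, 6]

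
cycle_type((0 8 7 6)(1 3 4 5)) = 4^2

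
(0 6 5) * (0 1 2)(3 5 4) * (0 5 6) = (1 2 5)(3 6 4)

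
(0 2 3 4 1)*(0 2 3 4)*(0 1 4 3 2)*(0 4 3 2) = (1 4 3)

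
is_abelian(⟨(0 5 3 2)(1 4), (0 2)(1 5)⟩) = no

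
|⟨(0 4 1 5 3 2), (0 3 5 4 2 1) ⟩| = 720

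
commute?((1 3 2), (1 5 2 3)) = no:(1 3 2) * (1 5 2 3) = (2 5), (1 5 2 3) * (1 3 2) = (1 5)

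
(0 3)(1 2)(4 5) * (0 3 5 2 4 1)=(0 5 1 4 2)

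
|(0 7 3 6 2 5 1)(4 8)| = 14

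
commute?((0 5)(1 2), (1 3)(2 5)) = no:(0 5)(1 2)*(1 3)(2 5) = (0 2 3 1 5), (1 3)(2 5)*(0 5)(1 2) = (0 5 1 3 2)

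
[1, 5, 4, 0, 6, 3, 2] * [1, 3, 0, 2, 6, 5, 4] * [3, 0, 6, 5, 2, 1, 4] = [5, 1, 4, 0, 2, 6, 3]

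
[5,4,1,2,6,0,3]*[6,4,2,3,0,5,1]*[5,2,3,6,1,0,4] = [0,5,1,3,2,4,6]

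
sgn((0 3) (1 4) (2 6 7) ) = 1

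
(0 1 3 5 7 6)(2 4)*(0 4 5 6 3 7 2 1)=(1 7 3 6 4)(2 5)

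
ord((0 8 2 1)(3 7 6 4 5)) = 20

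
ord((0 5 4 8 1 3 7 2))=8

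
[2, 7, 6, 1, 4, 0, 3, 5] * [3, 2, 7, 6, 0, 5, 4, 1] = [7, 1, 4, 2, 0, 3, 6, 5]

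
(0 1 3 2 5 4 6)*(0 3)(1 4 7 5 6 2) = (0 4 2 6 3 1)(5 7)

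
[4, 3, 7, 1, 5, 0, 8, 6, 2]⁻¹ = [5, 3, 8, 1, 0, 4, 7, 2, 6]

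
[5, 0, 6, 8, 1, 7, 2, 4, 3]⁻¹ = [1, 4, 6, 8, 7, 0, 2, 5, 3]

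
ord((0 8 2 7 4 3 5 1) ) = 8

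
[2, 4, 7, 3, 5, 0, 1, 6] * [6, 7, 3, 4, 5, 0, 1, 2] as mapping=[0→3, 1→5, 2→2, 3→4, 4→0, 5→6, 6→7, 7→1] 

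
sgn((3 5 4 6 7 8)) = -1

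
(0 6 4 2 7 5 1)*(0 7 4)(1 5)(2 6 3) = (0 3 2 4 6)(1 7)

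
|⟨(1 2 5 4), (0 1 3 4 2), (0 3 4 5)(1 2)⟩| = 720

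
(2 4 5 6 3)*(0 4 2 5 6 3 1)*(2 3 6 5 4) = (0 2 3 4 5 6 1)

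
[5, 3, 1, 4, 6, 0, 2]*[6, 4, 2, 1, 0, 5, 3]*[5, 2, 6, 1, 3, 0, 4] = [0, 2, 3, 5, 1, 4, 6]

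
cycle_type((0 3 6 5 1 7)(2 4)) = 2.6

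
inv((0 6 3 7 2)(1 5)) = (0 2 7 3 6)(1 5)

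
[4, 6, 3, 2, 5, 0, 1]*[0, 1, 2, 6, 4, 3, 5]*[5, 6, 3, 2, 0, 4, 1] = [0, 4, 1, 3, 2, 5, 6]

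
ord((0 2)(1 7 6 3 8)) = 10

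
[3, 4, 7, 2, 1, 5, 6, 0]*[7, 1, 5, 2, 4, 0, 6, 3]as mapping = [0→2, 1→4, 2→3, 3→5, 4→1, 5→0, 6→6, 7→7]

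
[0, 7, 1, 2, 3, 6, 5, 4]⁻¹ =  [0, 2, 3, 4, 7, 6, 5, 1]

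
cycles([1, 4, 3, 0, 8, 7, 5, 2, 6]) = (0 1 4 8 6 5 7 2 3)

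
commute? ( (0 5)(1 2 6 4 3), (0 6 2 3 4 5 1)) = no: (0 5)(1 2 6 4 3)*(0 6 2 3 4 5 1) = (0 1 3)(5 6), (0 6 2 3 4 5 1)*(0 5)(1 2 6 4 3) = (0 4)(1 5 2)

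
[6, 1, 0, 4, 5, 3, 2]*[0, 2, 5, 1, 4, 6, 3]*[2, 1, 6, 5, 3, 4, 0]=[5, 6, 2, 3, 0, 1, 4]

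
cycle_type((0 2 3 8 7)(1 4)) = 2.5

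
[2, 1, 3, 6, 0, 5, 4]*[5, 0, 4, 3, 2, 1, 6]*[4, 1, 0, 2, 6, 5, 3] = [6, 4, 2, 3, 5, 1, 0]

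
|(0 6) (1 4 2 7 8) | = 10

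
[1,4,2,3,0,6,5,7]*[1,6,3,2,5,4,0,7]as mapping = [0→6,1→5,2→3,3→2,4→1,5→0,6→4,7→7]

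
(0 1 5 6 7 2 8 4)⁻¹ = (0 4 8 2 7 6 5 1)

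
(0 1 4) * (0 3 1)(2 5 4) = (1 2 5 4 3)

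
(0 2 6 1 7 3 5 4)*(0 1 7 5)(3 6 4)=(0 2 4 1 5 3)(6 7)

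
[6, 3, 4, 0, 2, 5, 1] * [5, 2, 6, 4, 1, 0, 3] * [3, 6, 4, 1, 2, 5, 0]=[1, 2, 6, 5, 0, 3, 4]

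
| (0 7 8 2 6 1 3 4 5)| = 9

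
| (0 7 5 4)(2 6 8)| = 12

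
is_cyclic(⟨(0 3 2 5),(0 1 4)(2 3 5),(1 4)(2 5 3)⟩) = no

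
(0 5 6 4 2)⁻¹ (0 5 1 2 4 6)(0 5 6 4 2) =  (0 2 4 5 6 1)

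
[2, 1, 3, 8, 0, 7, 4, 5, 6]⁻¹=[4, 1, 0, 2, 6, 7, 8, 5, 3]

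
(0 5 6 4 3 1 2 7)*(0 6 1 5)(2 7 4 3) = (1 7 6 3 5)(2 4)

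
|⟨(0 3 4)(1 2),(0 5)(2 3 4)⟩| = 720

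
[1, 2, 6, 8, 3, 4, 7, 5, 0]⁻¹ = [8, 0, 1, 4, 5, 7, 2, 6, 3]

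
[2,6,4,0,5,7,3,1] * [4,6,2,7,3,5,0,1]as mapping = [0→2,1→0,2→3,3→4,4→5,5→1,6→7,7→6]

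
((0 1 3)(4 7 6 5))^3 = (4 5 6 7)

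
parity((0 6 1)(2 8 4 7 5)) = even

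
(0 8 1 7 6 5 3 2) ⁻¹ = (0 2 3 5 6 7 1 8) 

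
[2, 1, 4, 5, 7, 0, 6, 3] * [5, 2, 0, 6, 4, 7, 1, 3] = [0, 2, 4, 7, 3, 5, 1, 6]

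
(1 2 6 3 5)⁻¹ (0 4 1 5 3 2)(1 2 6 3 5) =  (0 4 2 1 5 6)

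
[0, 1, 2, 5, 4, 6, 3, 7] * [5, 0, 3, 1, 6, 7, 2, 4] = [5, 0, 3, 7, 6, 2, 1, 4]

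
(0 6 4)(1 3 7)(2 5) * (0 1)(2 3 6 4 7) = (0 4 1 6 7)(2 5 3)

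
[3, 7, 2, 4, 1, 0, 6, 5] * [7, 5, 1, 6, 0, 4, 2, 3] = [6, 3, 1, 0, 5, 7, 2, 4]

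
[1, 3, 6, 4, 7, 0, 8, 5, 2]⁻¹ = [5, 0, 8, 1, 3, 7, 2, 4, 6]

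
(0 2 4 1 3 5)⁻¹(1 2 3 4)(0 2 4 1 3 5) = (1 3 4 5)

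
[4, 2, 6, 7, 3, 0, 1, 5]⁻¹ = [5, 6, 1, 4, 0, 7, 2, 3]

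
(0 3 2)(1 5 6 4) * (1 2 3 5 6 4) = (0 5 4 2)(1 6)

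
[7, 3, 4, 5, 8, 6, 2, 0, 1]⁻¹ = [7, 8, 6, 1, 2, 3, 5, 0, 4]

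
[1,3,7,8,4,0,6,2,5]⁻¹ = [5,0,7,1,4,8,6,2,3]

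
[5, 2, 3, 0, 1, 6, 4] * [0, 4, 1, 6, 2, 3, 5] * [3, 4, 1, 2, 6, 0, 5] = [2, 4, 5, 3, 6, 0, 1]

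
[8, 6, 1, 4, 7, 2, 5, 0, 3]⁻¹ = [7, 2, 5, 8, 3, 6, 1, 4, 0]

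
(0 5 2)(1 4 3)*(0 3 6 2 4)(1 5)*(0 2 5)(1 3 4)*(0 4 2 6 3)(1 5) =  (1 6)(3 4)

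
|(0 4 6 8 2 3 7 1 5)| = 9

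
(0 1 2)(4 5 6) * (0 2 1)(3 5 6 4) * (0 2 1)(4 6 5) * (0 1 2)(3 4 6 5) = (3 6 4)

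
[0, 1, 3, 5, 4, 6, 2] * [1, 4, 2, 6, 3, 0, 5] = [1, 4, 6, 0, 3, 5, 2]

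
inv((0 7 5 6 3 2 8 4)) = (0 4 8 2 3 6 5 7)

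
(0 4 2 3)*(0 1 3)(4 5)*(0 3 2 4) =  (0 5)(1 2 3)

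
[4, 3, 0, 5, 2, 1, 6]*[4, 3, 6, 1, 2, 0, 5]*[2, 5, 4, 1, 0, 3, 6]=[4, 5, 0, 2, 6, 1, 3]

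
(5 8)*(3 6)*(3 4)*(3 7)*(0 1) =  (0 1)(3 6 4 7)(5 8)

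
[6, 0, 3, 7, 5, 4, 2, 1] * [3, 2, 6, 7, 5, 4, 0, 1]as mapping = [0→0, 1→3, 2→7, 3→1, 4→4, 5→5, 6→6, 7→2]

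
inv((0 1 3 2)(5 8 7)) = (0 2 3 1)(5 7 8)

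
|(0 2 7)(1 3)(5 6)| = 6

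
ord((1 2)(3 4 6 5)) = 4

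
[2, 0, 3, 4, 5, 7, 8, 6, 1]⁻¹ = [1, 8, 0, 2, 3, 4, 7, 5, 6]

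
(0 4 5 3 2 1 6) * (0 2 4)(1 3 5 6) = (2 3 4 6)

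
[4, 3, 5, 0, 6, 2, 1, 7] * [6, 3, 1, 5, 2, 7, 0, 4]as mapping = [0→2, 1→5, 2→7, 3→6, 4→0, 5→1, 6→3, 7→4]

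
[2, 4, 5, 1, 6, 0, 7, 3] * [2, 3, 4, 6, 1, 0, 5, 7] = [4, 1, 0, 3, 5, 2, 7, 6]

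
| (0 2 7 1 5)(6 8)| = 10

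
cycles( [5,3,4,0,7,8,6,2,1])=(0 5 8 1 3)(2 4 7)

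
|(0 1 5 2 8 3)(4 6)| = 6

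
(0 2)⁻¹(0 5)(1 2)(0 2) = (0 1)(2 5)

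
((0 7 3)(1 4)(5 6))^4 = (0 7 3)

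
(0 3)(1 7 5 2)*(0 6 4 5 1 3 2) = (0 2 3 6 4 5)(1 7)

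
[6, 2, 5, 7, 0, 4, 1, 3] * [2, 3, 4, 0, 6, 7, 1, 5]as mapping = [0→1, 1→4, 2→7, 3→5, 4→2, 5→6, 6→3, 7→0]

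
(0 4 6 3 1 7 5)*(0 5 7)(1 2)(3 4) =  (0 3 2 1)(4 6)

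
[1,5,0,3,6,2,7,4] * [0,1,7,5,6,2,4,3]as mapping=[0→1,1→2,2→0,3→5,4→4,5→7,6→3,7→6]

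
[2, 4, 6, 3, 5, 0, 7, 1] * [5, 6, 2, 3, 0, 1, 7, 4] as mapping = [0→2, 1→0, 2→7, 3→3, 4→1, 5→5, 6→4, 7→6] 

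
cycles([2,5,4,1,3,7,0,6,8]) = (0 2 4 3 1 5 7 6)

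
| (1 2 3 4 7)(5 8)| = 10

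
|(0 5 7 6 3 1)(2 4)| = 6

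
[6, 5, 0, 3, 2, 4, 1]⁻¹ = [2, 6, 4, 3, 5, 1, 0]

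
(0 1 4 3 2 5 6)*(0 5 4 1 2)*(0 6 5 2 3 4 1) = (0 3 6 2 1)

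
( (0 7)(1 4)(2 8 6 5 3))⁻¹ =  (0 7)(1 4)(2 3 5 6 8)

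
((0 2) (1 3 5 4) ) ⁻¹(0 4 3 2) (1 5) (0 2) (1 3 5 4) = (0 2 1 5) (3 4) 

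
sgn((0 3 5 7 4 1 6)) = 1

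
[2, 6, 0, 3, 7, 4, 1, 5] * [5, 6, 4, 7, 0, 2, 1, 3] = [4, 1, 5, 7, 3, 0, 6, 2]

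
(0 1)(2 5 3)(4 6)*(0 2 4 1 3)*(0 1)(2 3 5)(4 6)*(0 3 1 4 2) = (0 5 4 2)(3 6)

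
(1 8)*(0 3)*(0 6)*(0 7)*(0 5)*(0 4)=(0 3 6 7 5 4)(1 8)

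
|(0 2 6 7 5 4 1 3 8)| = 9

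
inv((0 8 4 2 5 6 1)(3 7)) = (0 1 6 5 2 4 8)(3 7)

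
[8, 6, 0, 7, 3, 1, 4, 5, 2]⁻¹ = [2, 5, 8, 4, 6, 7, 1, 3, 0]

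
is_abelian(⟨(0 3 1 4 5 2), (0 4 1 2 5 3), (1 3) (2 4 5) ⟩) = no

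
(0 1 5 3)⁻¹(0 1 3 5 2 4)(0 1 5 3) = (0 3 2 4 1 5)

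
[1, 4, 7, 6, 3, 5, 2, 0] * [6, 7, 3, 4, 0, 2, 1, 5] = [7, 0, 5, 1, 4, 2, 3, 6]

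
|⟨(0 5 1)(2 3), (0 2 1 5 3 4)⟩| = 720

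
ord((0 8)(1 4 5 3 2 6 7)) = 14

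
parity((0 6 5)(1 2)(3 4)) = even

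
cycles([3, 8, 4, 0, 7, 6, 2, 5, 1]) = (0 3)(1 8)(2 4 7 5 6)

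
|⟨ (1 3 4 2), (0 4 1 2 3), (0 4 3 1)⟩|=120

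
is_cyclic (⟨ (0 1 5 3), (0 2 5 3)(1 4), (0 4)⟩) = no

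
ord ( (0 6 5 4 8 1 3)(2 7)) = 14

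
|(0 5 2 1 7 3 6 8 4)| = 9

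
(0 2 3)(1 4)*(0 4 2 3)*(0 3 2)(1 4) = (0 2 3 1)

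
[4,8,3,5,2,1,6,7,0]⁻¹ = [8,5,4,2,0,3,6,7,1]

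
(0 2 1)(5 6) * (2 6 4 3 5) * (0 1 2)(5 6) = (0 5 4 3 6)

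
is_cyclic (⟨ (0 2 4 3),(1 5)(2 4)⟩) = no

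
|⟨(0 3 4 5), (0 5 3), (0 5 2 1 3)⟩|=720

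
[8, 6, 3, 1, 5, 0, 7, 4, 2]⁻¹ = [5, 3, 8, 2, 7, 4, 1, 6, 0]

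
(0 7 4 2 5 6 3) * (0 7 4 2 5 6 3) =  (0 4 5 3 7 2 6)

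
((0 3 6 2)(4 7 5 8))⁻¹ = (0 2 6 3)(4 8 5 7)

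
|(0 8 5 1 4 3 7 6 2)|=9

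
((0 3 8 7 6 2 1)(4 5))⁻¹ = (0 1 2 6 7 8 3)(4 5)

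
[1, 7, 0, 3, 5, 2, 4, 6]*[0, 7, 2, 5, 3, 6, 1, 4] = [7, 4, 0, 5, 6, 2, 3, 1]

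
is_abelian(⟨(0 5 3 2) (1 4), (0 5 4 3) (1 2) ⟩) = no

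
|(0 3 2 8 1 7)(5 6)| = 6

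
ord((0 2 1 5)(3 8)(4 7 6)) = 12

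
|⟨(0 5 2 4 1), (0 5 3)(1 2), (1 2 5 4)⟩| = 720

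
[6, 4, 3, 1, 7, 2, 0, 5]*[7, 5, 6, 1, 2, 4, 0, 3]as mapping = [0→0, 1→2, 2→1, 3→5, 4→3, 5→6, 6→7, 7→4]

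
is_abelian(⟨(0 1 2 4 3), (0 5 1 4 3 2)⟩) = no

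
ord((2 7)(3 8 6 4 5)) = 10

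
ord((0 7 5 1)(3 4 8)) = 12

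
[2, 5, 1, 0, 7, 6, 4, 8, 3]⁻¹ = [3, 2, 0, 8, 6, 1, 5, 4, 7]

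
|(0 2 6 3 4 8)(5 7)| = 6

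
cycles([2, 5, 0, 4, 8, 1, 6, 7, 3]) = (0 2)(1 5)(3 4 8)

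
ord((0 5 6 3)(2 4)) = 4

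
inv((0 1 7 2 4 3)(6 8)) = (0 3 4 2 7 1)(6 8)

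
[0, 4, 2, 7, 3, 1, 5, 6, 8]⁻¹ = [0, 5, 2, 4, 1, 6, 7, 3, 8]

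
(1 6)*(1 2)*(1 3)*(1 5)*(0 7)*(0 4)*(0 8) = (0 7 4 8)(1 6 2 3 5)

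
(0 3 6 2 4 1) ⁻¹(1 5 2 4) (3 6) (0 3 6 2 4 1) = (0 5 4 1) (2 6) 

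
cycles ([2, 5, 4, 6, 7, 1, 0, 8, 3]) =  (0 2 4 7 8 3 6)(1 5)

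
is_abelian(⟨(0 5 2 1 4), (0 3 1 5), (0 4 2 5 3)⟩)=no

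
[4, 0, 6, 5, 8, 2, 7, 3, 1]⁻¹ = [1, 8, 5, 7, 0, 3, 2, 6, 4]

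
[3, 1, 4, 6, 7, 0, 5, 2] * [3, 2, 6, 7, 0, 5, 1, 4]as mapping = [0→7, 1→2, 2→0, 3→1, 4→4, 5→3, 6→5, 7→6]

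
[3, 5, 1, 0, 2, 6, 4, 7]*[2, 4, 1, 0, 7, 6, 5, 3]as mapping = [0→0, 1→6, 2→4, 3→2, 4→1, 5→5, 6→7, 7→3]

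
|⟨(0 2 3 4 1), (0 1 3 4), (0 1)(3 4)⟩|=120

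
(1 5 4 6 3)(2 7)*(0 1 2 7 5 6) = (0 1 6 3 2 5 4)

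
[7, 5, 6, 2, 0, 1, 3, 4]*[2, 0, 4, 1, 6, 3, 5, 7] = [7, 3, 5, 4, 2, 0, 1, 6]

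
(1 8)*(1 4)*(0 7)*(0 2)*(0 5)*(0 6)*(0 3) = (0 7 2 5 6 3)(1 8 4)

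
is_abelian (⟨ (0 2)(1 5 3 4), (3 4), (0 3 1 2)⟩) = no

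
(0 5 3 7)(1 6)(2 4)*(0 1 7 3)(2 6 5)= (0 2 4 6 7 1 5)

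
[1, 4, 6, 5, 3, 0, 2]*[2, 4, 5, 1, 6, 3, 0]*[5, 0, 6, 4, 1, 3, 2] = [1, 2, 5, 4, 0, 6, 3]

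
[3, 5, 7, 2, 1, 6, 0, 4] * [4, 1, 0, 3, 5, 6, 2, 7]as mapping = [0→3, 1→6, 2→7, 3→0, 4→1, 5→2, 6→4, 7→5]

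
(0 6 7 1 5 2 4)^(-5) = (0 7 5 4 6 1 2)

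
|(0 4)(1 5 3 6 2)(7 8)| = 10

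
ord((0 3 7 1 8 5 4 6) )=8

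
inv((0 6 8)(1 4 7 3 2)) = (0 8 6)(1 2 3 7 4)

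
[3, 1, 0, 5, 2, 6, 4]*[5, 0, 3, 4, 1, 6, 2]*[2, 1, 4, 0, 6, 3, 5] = [6, 2, 3, 5, 0, 4, 1]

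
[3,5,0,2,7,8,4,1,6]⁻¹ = [2,7,3,0,6,1,8,4,5]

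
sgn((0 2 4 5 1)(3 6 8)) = 1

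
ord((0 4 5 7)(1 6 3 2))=4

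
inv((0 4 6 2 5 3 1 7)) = (0 7 1 3 5 2 6 4)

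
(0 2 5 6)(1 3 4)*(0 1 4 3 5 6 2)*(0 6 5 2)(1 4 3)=(0 6 4 3 1 2 5)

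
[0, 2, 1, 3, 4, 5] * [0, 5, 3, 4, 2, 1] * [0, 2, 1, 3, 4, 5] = [0, 3, 5, 4, 1, 2]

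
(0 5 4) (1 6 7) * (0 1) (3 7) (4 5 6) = (0 6 3 7) (1 4) 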